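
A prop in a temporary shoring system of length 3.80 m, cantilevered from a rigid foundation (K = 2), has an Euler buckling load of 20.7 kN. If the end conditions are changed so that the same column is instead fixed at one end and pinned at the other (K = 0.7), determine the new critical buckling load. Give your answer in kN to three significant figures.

P_cr ≈ 169 kN

P_cr ∝ 1/K², so P_cr,new = P_cr,old × (K_old/K_new)² = 20.7 × (2/0.7)²
= 20.7 × 8.163 = 169 kN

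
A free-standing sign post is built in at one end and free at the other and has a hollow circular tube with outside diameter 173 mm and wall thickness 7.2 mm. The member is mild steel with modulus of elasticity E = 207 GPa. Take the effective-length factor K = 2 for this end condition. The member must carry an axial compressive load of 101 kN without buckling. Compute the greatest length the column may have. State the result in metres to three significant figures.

Inner diameter d_i = 173 − 2×7.2 = 158.6 mm
I = π(d_o⁴ − d_i⁴)/64 = π(173⁴ − 158.6⁴)/64 = 1.291×10^7 mm⁴
I = 1.291×10^-5 m⁴
At the buckling limit P_cr = P = 1.010×10^5 N
From P_cr = π²EI/(K·L)²:  L = (1/K)·√(π²EI/P_cr) = (1/2)·√(π²×2.07×10^11×1.291×10^-5/1.010×10^5)
L = 8.08 m

L_max ≈ 8.08 m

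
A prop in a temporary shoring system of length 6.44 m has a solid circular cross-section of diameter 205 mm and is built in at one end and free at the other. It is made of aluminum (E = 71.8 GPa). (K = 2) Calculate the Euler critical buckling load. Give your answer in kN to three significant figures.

P_cr ≈ 370 kN

I = πd⁴/64 = π×205⁴/64 = 8.669×10^7 mm⁴
I = 8.669×10^7 mm⁴ = 8.669×10^-5 m⁴
Effective length L_e = K·L = 2 × 6.44 = 12.88 m
P_cr = π²EI / L_e² = π² × 71.8×10⁹ × 8.669×10^-5 / 12.88² = 3.703×10^5 N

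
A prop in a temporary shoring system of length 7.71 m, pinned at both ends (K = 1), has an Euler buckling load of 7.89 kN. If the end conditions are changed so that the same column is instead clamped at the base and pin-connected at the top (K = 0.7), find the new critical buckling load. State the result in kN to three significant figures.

P_cr ∝ 1/K², so P_cr,new = P_cr,old × (K_old/K_new)² = 7.89 × (1/0.7)²
= 7.89 × 2.041 = 16.1 kN

P_cr ≈ 16.1 kN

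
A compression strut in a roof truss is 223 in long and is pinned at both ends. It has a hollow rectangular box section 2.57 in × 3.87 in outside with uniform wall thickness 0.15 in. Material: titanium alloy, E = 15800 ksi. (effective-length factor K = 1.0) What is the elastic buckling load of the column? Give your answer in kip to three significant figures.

P_cr ≈ 6.25 kip

Inner dimensions: h_i = 3.87 − 2×0.15 = 3.570 in, b_i = 2.57 − 2×0.15 = 2.270 in
Weak-axis I_min = (h_o·b_o³ − h_i·b_i³)/12 with b_o = 2.57, b_i = 2.270 in (shorter outer/inner sides).
I_min = (3.87×2.57³ − 3.570×2.270³)/12 = 1.994 in⁴
Effective length L_e = K·L = 1 × 223 = 223.0 in
P_cr = π²EI / L_e² = π² × 15800×10³ × 1.994 / 223.0² = 6.254×10^3 lb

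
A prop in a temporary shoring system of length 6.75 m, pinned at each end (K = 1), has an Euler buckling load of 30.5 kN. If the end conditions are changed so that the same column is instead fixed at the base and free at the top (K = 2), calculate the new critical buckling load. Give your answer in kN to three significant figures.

P_cr ≈ 7.62 kN

P_cr ∝ 1/K², so P_cr,new = P_cr,old × (K_old/K_new)² = 30.5 × (1/2)²
= 30.5 × 0.2500 = 7.62 kN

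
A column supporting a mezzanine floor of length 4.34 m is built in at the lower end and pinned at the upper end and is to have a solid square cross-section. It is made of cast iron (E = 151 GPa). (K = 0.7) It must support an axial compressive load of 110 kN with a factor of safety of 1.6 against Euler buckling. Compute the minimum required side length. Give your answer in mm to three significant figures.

Required P_cr = n·P = 1.6 × 110 = 176.0 kN
L_e = K·L = 0.7 × 4.34 = 3.038 m
Required I = P_cr·L_e²/(π²E) = 1.760×10^5 × 3.038² / (π² × 1.51×10^11) = 1.090×10^-6 m⁴
I_req = 1.090×10^6 mm⁴
Solid square: I = a⁴/12  ⇒  a = (12I)^(1/4) = (12×1.090×10^6)^(1/4) = 60.1 mm

a ≈ 60.1 mm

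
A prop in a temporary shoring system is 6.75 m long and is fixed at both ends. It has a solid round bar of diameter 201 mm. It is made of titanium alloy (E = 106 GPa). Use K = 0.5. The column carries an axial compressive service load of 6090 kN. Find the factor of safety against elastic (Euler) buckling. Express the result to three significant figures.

I = πd⁴/64 = π×201⁴/64 = 8.012×10^7 mm⁴
I = 8.012×10^7 mm⁴ = 8.012×10^-5 m⁴
Effective length L_e = K·L = 0.5 × 6.75 = 3.375 m
P_cr = π²EI / L_e² = π² × 106×10⁹ × 8.012×10^-5 / 3.375² = 7.359×10^6 N
Factor of safety n = P_cr / P = 7358.9 / 6090 = 1.21

n ≈ 1.21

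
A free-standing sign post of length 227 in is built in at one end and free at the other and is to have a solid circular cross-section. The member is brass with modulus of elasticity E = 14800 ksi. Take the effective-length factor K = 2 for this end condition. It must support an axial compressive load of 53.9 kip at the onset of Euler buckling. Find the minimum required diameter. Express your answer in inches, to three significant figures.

L_e = K·L = 2 × 227 = 454.0 in
Required I = P_cr·L_e²/(π²E) = 5.390×10^4 × 454.0² / (π² × 1.48×10^7) = 76.06 in⁴
Solid circle: I = πd⁴/64  ⇒  d = (64I/π)^(1/4) = (64×76.06/π)^(1/4) = 6.27 in

d ≈ 6.27 in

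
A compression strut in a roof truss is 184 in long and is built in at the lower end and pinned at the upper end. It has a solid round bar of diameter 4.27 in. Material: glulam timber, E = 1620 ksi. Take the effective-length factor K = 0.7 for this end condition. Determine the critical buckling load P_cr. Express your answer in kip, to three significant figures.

P_cr ≈ 15.7 kip

I = πd⁴/64 = π×4.27⁴/64 = 16.32 in⁴
Effective length L_e = K·L = 0.7 × 184 = 128.8 in
P_cr = π²EI / L_e² = π² × 1620×10³ × 16.32 / 128.8² = 1.573×10^4 lb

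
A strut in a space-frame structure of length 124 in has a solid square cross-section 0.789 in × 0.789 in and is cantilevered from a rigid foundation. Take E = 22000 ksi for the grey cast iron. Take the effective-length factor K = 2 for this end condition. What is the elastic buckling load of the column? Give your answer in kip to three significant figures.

P_cr ≈ 0.114 kip

I = a⁴/12 = 0.789⁴/12 = 3.229×10^-2 in⁴
Effective length L_e = K·L = 2 × 124 = 248.0 in
P_cr = π²EI / L_e² = π² × 22000×10³ × 3.229×10^-2 / 248.0² = 114.0 lb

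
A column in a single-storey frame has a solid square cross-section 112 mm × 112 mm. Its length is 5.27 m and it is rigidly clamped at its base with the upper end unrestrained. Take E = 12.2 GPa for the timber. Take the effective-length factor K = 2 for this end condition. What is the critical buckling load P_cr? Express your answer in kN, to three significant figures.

I = a⁴/12 = 112⁴/12 = 1.311×10^7 mm⁴
I = 1.311×10^7 mm⁴ = 1.311×10^-5 m⁴
Effective length L_e = K·L = 2 × 5.27 = 10.54 m
P_cr = π²EI / L_e² = π² × 12.2×10⁹ × 1.311×10^-5 / 10.54² = 1.421×10^4 N

P_cr ≈ 14.2 kN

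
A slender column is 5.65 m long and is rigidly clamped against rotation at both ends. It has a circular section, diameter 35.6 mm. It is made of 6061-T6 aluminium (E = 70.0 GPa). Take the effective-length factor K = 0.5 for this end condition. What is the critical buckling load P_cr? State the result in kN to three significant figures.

I = πd⁴/64 = π×35.6⁴/64 = 7.884×10^4 mm⁴
I = 7.884×10^4 mm⁴ = 7.884×10^-8 m⁴
Effective length L_e = K·L = 0.5 × 5.65 = 2.825 m
P_cr = π²EI / L_e² = π² × 70.0×10⁹ × 7.884×10^-8 / 2.825² = 6.825×10^3 N

P_cr ≈ 6.83 kN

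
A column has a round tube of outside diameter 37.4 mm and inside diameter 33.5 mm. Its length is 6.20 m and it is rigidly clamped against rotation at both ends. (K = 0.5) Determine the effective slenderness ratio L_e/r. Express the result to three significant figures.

d_o = 37.4 mm, d_i = 33.5 mm
I = π(d_o⁴ − d_i⁴)/64 = π(37.4⁴ − 33.50⁴)/64 = 3.422×10^4 mm⁴
A = 217.2 mm²;  r_min = √(I/A) = √(3.422×10^4/217.2) = 12.55 mm
L_e = K·L = 0.5 × 6.20 m = 3.100 m = 3100.0 mm
λ = L_e / r_min = 3100.0 / 12.55 = 247

λ ≈ 247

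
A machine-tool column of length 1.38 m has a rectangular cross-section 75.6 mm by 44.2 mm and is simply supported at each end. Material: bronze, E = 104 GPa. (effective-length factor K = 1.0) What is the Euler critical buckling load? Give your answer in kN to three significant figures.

Buckling occurs about the weak axis: I_min = h·b³/12 with b = 44.2 mm (the shorter side).
I_min = 75.6×44.2³/12 = 5.440×10^5 mm⁴
I = 5.440×10^5 mm⁴ = 5.440×10^-7 m⁴
Effective length L_e = K·L = 1 × 1.38 = 1.380 m
P_cr = π²EI / L_e² = π² × 104×10⁹ × 5.440×10^-7 / 1.380² = 2.932×10^5 N

P_cr ≈ 293 kN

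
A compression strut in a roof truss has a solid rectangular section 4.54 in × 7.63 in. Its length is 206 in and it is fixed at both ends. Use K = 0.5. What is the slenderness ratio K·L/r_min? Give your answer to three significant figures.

λ ≈ 78.6

Buckling occurs about the weak axis: I_min = h·b³/12 with b = 4.54 in (the shorter side).
I_min = 7.63×4.54³/12 = 59.50 in⁴
A = 34.64 in²;  r_min = √(I/A) = √(59.50/34.64) = 1.311 in
L_e = K·L = 0.5 × 206 = 103.0 in
λ = L_e / r_min = 103.00 / 1.311 = 78.6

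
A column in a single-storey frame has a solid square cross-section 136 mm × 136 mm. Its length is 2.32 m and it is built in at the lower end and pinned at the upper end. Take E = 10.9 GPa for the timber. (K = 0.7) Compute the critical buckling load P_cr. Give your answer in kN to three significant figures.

I = a⁴/12 = 136⁴/12 = 2.851×10^7 mm⁴
I = 2.851×10^7 mm⁴ = 2.851×10^-5 m⁴
Effective length L_e = K·L = 0.7 × 2.32 = 1.624 m
P_cr = π²EI / L_e² = π² × 10.9×10⁹ × 2.851×10^-5 / 1.624² = 1.163×10^6 N

P_cr ≈ 1160 kN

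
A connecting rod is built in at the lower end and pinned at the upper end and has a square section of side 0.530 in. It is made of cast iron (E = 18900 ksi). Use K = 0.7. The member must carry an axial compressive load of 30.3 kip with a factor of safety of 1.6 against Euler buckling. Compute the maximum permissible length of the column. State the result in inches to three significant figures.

I = a⁴/12 = 0.530⁴/12 = 6.575×10^-3 in⁴
Required critical load P_cr = n·P = 1.6 × 30.3 = 48.48 kip = 4.848×10^4 lb
From P_cr = π²EI/(K·L)²:  L = (1/K)·√(π²EI/P_cr) = (1/0.7)·√(π²×1.89×10^7×6.575×10^-3/4.848×10^4)
L = 7.19 in

L_max ≈ 7.19 in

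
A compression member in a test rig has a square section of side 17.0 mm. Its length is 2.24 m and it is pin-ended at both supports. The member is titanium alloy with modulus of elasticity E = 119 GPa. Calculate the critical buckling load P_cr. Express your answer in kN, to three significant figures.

I = a⁴/12 = 17.0⁴/12 = 6.960×10^3 mm⁴
I = 6.960×10^3 mm⁴ = 6.960×10^-9 m⁴
Effective length L_e = K·L = 1 × 2.24 = 2.240 m
P_cr = π²EI / L_e² = π² × 119×10⁹ × 6.960×10^-9 / 2.240² = 1.629×10^3 N

P_cr ≈ 1.63 kN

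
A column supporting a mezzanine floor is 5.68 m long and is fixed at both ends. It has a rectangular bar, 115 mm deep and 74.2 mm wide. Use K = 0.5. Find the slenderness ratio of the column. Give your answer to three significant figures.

λ ≈ 133

Buckling occurs about the weak axis: I_min = h·b³/12 with b = 74.2 mm (the shorter side).
I_min = 115×74.2³/12 = 3.915×10^6 mm⁴
A = 8.533×10^3 mm²;  r_min = √(I/A) = √(3.915×10^6/8.533×10^3) = 21.42 mm
L_e = K·L = 0.5 × 5.68 m = 2.840 m = 2840.0 mm
λ = L_e / r_min = 2840.0 / 21.42 = 133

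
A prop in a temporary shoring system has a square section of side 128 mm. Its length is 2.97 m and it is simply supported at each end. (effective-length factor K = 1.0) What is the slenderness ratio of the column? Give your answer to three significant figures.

λ ≈ 80.4

I = a⁴/12 = 128⁴/12 = 2.237×10^7 mm⁴
A = 1.638×10^4 mm²;  r_min = √(I/A) = √(2.237×10^7/1.638×10^4) = 36.95 mm
L_e = K·L = 1 × 2.97 m = 2.970 m = 2970.0 mm
λ = L_e / r_min = 2970.0 / 36.95 = 80.4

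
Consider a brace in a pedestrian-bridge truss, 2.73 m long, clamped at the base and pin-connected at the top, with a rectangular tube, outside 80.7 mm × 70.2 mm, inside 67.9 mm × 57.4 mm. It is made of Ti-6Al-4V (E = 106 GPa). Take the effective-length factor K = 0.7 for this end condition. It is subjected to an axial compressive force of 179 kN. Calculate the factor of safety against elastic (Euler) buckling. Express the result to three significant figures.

Weak-axis I_min = (h_o·b_o³ − h_i·b_i³)/12 with b_o = 70.2, b_i = 57.40 mm (shorter outer/inner sides).
I_min = (80.7×70.2³ − 67.90×57.40³)/12 = 1.256×10^6 mm⁴
I = 1.256×10^6 mm⁴ = 1.256×10^-6 m⁴
Effective length L_e = K·L = 0.7 × 2.73 = 1.911 m
P_cr = π²EI / L_e² = π² × 106×10⁹ × 1.256×10^-6 / 1.911² = 3.599×10^5 N
Factor of safety n = P_cr / P = 359.93 / 179 = 2.01

n ≈ 2.01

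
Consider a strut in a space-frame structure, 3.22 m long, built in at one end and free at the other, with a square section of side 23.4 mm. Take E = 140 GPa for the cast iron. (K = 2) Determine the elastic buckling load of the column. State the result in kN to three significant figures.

P_cr ≈ 0.832 kN

I = a⁴/12 = 23.4⁴/12 = 2.499×10^4 mm⁴
I = 2.499×10^4 mm⁴ = 2.499×10^-8 m⁴
Effective length L_e = K·L = 2 × 3.22 = 6.440 m
P_cr = π²EI / L_e² = π² × 140×10⁹ × 2.499×10^-8 / 6.440² = 832.4 N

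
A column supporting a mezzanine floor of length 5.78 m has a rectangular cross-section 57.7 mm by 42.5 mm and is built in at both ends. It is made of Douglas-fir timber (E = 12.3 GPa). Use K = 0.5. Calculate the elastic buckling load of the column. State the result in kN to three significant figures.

Buckling occurs about the weak axis: I_min = h·b³/12 with b = 42.5 mm (the shorter side).
I_min = 57.7×42.5³/12 = 3.691×10^5 mm⁴
I = 3.691×10^5 mm⁴ = 3.691×10^-7 m⁴
Effective length L_e = K·L = 0.5 × 5.78 = 2.890 m
P_cr = π²EI / L_e² = π² × 12.3×10⁹ × 3.691×10^-7 / 2.890² = 5.365×10^3 N

P_cr ≈ 5.37 kN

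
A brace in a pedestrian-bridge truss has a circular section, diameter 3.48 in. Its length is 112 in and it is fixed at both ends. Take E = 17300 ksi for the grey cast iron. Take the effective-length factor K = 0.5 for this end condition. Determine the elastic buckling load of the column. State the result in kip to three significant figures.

P_cr ≈ 392 kip

I = πd⁴/64 = π×3.48⁴/64 = 7.199 in⁴
Effective length L_e = K·L = 0.5 × 112 = 56.00 in
P_cr = π²EI / L_e² = π² × 17300×10³ × 7.199 / 56.00² = 3.920×10^5 lb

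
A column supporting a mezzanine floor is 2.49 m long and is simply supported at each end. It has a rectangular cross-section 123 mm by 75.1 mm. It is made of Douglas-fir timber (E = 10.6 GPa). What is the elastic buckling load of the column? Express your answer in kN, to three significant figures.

Buckling occurs about the weak axis: I_min = h·b³/12 with b = 75.1 mm (the shorter side).
I_min = 123×75.1³/12 = 4.342×10^6 mm⁴
I = 4.342×10^6 mm⁴ = 4.342×10^-6 m⁴
Effective length L_e = K·L = 1 × 2.49 = 2.490 m
P_cr = π²EI / L_e² = π² × 10.6×10⁹ × 4.342×10^-6 / 2.490² = 7.326×10^4 N

P_cr ≈ 73.3 kN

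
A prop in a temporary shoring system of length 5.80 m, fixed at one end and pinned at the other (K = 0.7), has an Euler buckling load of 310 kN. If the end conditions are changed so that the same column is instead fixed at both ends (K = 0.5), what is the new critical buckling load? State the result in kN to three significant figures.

P_cr ≈ 608 kN

P_cr ∝ 1/K², so P_cr,new = P_cr,old × (K_old/K_new)² = 310 × (0.7/0.5)²
= 310 × 1.960 = 608 kN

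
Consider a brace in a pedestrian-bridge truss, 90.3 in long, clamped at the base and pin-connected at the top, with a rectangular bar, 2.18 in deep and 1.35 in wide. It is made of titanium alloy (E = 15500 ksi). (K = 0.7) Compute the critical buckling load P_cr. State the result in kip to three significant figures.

Buckling occurs about the weak axis: I_min = h·b³/12 with b = 1.35 in (the shorter side).
I_min = 2.18×1.35³/12 = 0.4470 in⁴
Effective length L_e = K·L = 0.7 × 90.3 = 63.21 in
P_cr = π²EI / L_e² = π² × 15500×10³ × 0.4470 / 63.21² = 1.711×10^4 lb

P_cr ≈ 17.1 kip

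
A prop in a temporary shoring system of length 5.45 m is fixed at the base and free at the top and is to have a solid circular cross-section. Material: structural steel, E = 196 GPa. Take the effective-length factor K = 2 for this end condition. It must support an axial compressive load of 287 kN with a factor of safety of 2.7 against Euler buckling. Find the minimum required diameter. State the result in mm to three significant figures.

d ≈ 176 mm

Required P_cr = n·P = 2.7 × 287 = 774.9 kN
L_e = K·L = 2 × 5.45 = 10.90 m
Required I = P_cr·L_e²/(π²E) = 7.749×10^5 × 10.90² / (π² × 1.96×10^11) = 4.759×10^-5 m⁴
I_req = 4.759×10^7 mm⁴
Solid circle: I = πd⁴/64  ⇒  d = (64I/π)^(1/4) = (64×4.759×10^7/π)^(1/4) = 176 mm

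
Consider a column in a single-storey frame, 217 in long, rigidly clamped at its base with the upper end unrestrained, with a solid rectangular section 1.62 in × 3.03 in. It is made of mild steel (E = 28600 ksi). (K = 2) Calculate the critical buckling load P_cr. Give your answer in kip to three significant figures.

Buckling occurs about the weak axis: I_min = h·b³/12 with b = 1.62 in (the shorter side).
I_min = 3.03×1.62³/12 = 1.074 in⁴
Effective length L_e = K·L = 2 × 217 = 434.0 in
P_cr = π²EI / L_e² = π² × 28600×10³ × 1.074 / 434.0² = 1.609×10^3 lb

P_cr ≈ 1.61 kip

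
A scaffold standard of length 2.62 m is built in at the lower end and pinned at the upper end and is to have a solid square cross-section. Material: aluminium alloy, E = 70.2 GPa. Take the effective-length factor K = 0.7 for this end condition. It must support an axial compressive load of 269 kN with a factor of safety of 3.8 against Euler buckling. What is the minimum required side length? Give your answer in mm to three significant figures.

Required P_cr = n·P = 3.8 × 269 = 1022 kN
L_e = K·L = 0.7 × 2.62 = 1.834 m
Required I = P_cr·L_e²/(π²E) = 1.022×10^6 × 1.834² / (π² × 7.02×10^10) = 4.962×10^-6 m⁴
I_req = 4.962×10^6 mm⁴
Solid square: I = a⁴/12  ⇒  a = (12I)^(1/4) = (12×4.962×10^6)^(1/4) = 87.8 mm

a ≈ 87.8 mm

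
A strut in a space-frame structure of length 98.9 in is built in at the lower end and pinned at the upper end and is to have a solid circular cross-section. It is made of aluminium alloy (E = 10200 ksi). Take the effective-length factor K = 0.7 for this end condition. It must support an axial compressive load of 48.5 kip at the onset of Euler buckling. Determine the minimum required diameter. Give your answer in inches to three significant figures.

d ≈ 2.62 in

L_e = K·L = 0.7 × 98.9 = 69.23 in
Required I = P_cr·L_e²/(π²E) = 4.850×10^4 × 69.23² / (π² × 1.02×10^7) = 2.309 in⁴
Solid circle: I = πd⁴/64  ⇒  d = (64I/π)^(1/4) = (64×2.309/π)^(1/4) = 2.62 in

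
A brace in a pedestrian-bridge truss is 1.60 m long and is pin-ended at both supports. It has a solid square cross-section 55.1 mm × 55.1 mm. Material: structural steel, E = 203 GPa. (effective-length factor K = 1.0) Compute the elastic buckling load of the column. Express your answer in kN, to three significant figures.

I = a⁴/12 = 55.1⁴/12 = 7.681×10^5 mm⁴
I = 7.681×10^5 mm⁴ = 7.681×10^-7 m⁴
Effective length L_e = K·L = 1 × 1.60 = 1.600 m
P_cr = π²EI / L_e² = π² × 203×10⁹ × 7.681×10^-7 / 1.600² = 6.011×10^5 N

P_cr ≈ 601 kN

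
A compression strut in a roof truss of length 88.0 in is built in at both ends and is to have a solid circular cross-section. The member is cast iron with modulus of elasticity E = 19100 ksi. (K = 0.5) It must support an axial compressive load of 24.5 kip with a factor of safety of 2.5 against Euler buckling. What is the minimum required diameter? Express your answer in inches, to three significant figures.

d ≈ 1.89 in

Required P_cr = n·P = 2.5 × 24.5 = 61.25 kip
L_e = K·L = 0.5 × 88.0 = 44.00 in
Required I = P_cr·L_e²/(π²E) = 6.125×10^4 × 44.00² / (π² × 1.91×10^7) = 0.6290 in⁴
Solid circle: I = πd⁴/64  ⇒  d = (64I/π)^(1/4) = (64×0.6290/π)^(1/4) = 1.89 in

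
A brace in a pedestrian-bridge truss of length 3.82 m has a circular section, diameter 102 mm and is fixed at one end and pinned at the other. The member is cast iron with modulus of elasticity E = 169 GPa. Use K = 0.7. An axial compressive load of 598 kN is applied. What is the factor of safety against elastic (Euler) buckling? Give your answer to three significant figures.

I = πd⁴/64 = π×102⁴/64 = 5.313×10^6 mm⁴
I = 5.313×10^6 mm⁴ = 5.313×10^-6 m⁴
Effective length L_e = K·L = 0.7 × 3.82 = 2.674 m
P_cr = π²EI / L_e² = π² × 169×10⁹ × 5.313×10^-6 / 2.674² = 1.239×10^6 N
Factor of safety n = P_cr / P = 1239.5 / 598 = 2.07

n ≈ 2.07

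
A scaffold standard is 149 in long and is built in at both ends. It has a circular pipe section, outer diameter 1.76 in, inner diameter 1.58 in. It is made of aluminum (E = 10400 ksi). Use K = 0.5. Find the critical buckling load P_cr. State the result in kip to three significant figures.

P_cr ≈ 3.05 kip

d_o = 1.76 in, d_i = 1.58 in
I = π(d_o⁴ − d_i⁴)/64 = π(1.76⁴ − 1.580⁴)/64 = 0.1651 in⁴
Effective length L_e = K·L = 0.5 × 149 = 74.50 in
P_cr = π²EI / L_e² = π² × 10400×10³ × 0.1651 / 74.50² = 3.053×10^3 lb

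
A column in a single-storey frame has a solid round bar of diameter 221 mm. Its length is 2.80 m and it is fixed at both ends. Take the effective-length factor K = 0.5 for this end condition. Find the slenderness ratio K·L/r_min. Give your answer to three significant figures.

λ ≈ 25.3

For a solid circle r = d/4 = 221/4 = 55.25 mm
L_e = K·L = 0.5 × 2.80 m = 1.400 m = 1400.0 mm
λ = L_e / r_min = 1400.0 / 55.25 = 25.3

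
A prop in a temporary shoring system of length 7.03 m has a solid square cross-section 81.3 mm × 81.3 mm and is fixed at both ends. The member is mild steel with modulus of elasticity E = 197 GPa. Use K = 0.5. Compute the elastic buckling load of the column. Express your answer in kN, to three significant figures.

P_cr ≈ 573 kN

I = a⁴/12 = 81.3⁴/12 = 3.641×10^6 mm⁴
I = 3.641×10^6 mm⁴ = 3.641×10^-6 m⁴
Effective length L_e = K·L = 0.5 × 7.03 = 3.515 m
P_cr = π²EI / L_e² = π² × 197×10⁹ × 3.641×10^-6 / 3.515² = 5.729×10^5 N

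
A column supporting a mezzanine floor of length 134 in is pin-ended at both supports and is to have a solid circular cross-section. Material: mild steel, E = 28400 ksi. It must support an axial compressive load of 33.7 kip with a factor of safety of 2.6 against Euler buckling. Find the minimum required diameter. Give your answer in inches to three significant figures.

d ≈ 3.27 in

Required P_cr = n·P = 2.6 × 33.7 = 87.62 kip
L_e = K·L = 1 × 134 = 134.0 in
Required I = P_cr·L_e²/(π²E) = 8.762×10^4 × 134.0² / (π² × 2.84×10^7) = 5.613 in⁴
Solid circle: I = πd⁴/64  ⇒  d = (64I/π)^(1/4) = (64×5.613/π)^(1/4) = 3.27 in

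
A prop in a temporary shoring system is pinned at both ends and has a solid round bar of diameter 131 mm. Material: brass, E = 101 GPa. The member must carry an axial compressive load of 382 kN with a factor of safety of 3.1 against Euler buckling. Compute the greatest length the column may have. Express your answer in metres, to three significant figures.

L_max ≈ 3.49 m

I = πd⁴/64 = π×131⁴/64 = 1.446×10^7 mm⁴
I = 1.446×10^-5 m⁴
Required critical load P_cr = n·P = 3.1 × 382 = 1184 kN = 1.184×10^6 N
From P_cr = π²EI/(K·L)²:  L = (1/K)·√(π²EI/P_cr) = (1/1)·√(π²×1.01×10^11×1.446×10^-5/1.184×10^6)
L = 3.49 m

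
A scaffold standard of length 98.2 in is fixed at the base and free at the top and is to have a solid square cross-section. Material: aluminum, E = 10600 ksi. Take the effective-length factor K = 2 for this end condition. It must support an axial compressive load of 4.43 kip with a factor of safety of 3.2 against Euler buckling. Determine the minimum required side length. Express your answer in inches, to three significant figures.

Required P_cr = n·P = 3.2 × 4.43 = 14.18 kip
L_e = K·L = 2 × 98.2 = 196.4 in
Required I = P_cr·L_e²/(π²E) = 1.418×10^4 × 196.4² / (π² × 1.06×10^7) = 5.227 in⁴
Solid square: I = a⁴/12  ⇒  a = (12I)^(1/4) = (12×5.227)^(1/4) = 2.81 in

a ≈ 2.81 in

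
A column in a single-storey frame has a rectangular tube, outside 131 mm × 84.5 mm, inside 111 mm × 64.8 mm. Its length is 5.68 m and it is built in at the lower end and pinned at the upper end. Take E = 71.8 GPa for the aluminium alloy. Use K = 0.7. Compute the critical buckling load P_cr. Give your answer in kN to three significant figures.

Weak-axis I_min = (h_o·b_o³ − h_i·b_i³)/12 with b_o = 84.5, b_i = 64.80 mm (shorter outer/inner sides).
I_min = (131×84.5³ − 111.0×64.80³)/12 = 4.070×10^6 mm⁴
I = 4.070×10^6 mm⁴ = 4.070×10^-6 m⁴
Effective length L_e = K·L = 0.7 × 5.68 = 3.976 m
P_cr = π²EI / L_e² = π² × 71.8×10⁹ × 4.070×10^-6 / 3.976² = 1.824×10^5 N

P_cr ≈ 182 kN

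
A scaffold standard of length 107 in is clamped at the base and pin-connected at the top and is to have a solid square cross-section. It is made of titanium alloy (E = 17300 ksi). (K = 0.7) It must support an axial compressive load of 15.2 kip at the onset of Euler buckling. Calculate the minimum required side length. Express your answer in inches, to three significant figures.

L_e = K·L = 0.7 × 107 = 74.90 in
Required I = P_cr·L_e²/(π²E) = 1.520×10^4 × 74.90² / (π² × 1.73×10^7) = 0.4994 in⁴
Solid square: I = a⁴/12  ⇒  a = (12I)^(1/4) = (12×0.4994)^(1/4) = 1.56 in

a ≈ 1.56 in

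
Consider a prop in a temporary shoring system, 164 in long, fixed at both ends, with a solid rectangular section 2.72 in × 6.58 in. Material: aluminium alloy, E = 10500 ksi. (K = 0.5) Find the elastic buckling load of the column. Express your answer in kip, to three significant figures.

P_cr ≈ 170 kip

Buckling occurs about the weak axis: I_min = h·b³/12 with b = 2.72 in (the shorter side).
I_min = 6.58×2.72³/12 = 11.03 in⁴
Effective length L_e = K·L = 0.5 × 164 = 82.00 in
P_cr = π²EI / L_e² = π² × 10500×10³ × 11.03 / 82.00² = 1.701×10^5 lb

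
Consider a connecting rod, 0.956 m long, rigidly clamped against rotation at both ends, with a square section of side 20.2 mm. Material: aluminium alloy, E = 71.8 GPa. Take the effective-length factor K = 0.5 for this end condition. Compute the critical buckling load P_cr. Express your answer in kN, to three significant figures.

P_cr ≈ 43.0 kN

I = a⁴/12 = 20.2⁴/12 = 1.387×10^4 mm⁴
I = 1.387×10^4 mm⁴ = 1.387×10^-8 m⁴
Effective length L_e = K·L = 0.5 × 0.956 = 0.4780 m
P_cr = π²EI / L_e² = π² × 71.8×10⁹ × 1.387×10^-8 / 0.4780² = 4.303×10^4 N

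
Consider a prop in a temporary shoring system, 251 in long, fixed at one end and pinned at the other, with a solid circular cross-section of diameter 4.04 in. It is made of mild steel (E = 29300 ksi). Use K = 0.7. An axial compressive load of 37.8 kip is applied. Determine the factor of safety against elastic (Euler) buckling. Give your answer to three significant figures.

n ≈ 3.24

I = πd⁴/64 = π×4.04⁴/64 = 13.08 in⁴
Effective length L_e = K·L = 0.7 × 251 = 175.7 in
P_cr = π²EI / L_e² = π² × 29300×10³ × 13.08 / 175.7² = 1.225×10^5 lb
Factor of safety n = P_cr / P = 122.50 / 37.8 = 3.24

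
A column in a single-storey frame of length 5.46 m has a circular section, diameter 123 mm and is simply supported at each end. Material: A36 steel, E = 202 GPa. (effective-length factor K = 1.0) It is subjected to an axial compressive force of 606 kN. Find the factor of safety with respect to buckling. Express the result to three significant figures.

I = πd⁴/64 = π×123⁴/64 = 1.124×10^7 mm⁴
I = 1.124×10^7 mm⁴ = 1.124×10^-5 m⁴
Effective length L_e = K·L = 1 × 5.46 = 5.460 m
P_cr = π²EI / L_e² = π² × 202×10⁹ × 1.124×10^-5 / 5.460² = 7.514×10^5 N
Factor of safety n = P_cr / P = 751.37 / 606 = 1.24

n ≈ 1.24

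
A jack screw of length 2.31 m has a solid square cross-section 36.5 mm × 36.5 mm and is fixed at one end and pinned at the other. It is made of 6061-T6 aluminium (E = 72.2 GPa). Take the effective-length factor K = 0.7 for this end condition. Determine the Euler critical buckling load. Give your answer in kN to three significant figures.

I = a⁴/12 = 36.5⁴/12 = 1.479×10^5 mm⁴
I = 1.479×10^5 mm⁴ = 1.479×10^-7 m⁴
Effective length L_e = K·L = 0.7 × 2.31 = 1.617 m
P_cr = π²EI / L_e² = π² × 72.2×10⁹ × 1.479×10^-7 / 1.617² = 4.031×10^4 N

P_cr ≈ 40.3 kN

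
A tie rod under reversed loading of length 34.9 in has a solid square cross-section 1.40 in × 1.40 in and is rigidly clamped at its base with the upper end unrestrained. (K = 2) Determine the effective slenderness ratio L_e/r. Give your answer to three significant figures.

λ ≈ 173

For a square r = a/√12 = 1.40/√12 = 0.4041 in
L_e = K·L = 2 × 34.9 = 69.80 in
λ = L_e / r_min = 69.800 / 0.4041 = 173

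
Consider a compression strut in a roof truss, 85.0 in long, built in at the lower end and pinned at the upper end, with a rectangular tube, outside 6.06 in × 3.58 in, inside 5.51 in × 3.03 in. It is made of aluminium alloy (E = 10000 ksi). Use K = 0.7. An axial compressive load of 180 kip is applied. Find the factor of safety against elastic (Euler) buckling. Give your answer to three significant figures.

n ≈ 1.61

Weak-axis I_min = (h_o·b_o³ − h_i·b_i³)/12 with b_o = 3.58, b_i = 3.030 in (shorter outer/inner sides).
I_min = (6.06×3.58³ − 5.510×3.030³)/12 = 10.40 in⁴
Effective length L_e = K·L = 0.7 × 85.0 = 59.50 in
P_cr = π²EI / L_e² = π² × 10000×10³ × 10.40 / 59.50² = 2.899×10^5 lb
Factor of safety n = P_cr / P = 289.87 / 180 = 1.61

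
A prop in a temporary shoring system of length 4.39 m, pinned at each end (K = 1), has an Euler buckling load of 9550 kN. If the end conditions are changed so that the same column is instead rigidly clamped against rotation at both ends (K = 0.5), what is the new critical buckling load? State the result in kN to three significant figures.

P_cr ∝ 1/K², so P_cr,new = P_cr,old × (K_old/K_new)² = 9550 × (1/0.5)²
= 9550 × 4.000 = 38200 kN

P_cr ≈ 38200 kN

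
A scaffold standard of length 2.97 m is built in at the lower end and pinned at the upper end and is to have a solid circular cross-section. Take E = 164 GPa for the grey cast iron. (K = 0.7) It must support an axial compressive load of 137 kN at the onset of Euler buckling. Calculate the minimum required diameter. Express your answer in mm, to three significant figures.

L_e = K·L = 0.7 × 2.97 = 2.079 m
Required I = P_cr·L_e²/(π²E) = 1.370×10^5 × 2.079² / (π² × 1.64×10^11) = 3.658×10^-7 m⁴
I_req = 3.658×10^5 mm⁴
Solid circle: I = πd⁴/64  ⇒  d = (64I/π)^(1/4) = (64×3.658×10^5/π)^(1/4) = 52.2 mm

d ≈ 52.2 mm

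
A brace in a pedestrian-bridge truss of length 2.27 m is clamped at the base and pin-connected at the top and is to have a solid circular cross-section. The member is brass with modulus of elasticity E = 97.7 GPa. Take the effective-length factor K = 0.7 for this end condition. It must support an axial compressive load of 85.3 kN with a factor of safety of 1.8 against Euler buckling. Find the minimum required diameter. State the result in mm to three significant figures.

Required P_cr = n·P = 1.8 × 85.3 = 153.5 kN
L_e = K·L = 0.7 × 2.27 = 1.589 m
Required I = P_cr·L_e²/(π²E) = 1.535×10^5 × 1.589² / (π² × 9.77×10^10) = 4.020×10^-7 m⁴
I_req = 4.020×10^5 mm⁴
Solid circle: I = πd⁴/64  ⇒  d = (64I/π)^(1/4) = (64×4.020×10^5/π)^(1/4) = 53.5 mm

d ≈ 53.5 mm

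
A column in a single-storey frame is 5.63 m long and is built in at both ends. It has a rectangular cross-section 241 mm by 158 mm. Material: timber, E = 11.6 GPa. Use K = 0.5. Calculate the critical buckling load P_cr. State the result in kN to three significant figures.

Buckling occurs about the weak axis: I_min = h·b³/12 with b = 158 mm (the shorter side).
I_min = 241×158³/12 = 7.921×10^7 mm⁴
I = 7.921×10^7 mm⁴ = 7.921×10^-5 m⁴
Effective length L_e = K·L = 0.5 × 5.63 = 2.815 m
P_cr = π²EI / L_e² = π² × 11.6×10⁹ × 7.921×10^-5 / 2.815² = 1.144×10^6 N

P_cr ≈ 1140 kN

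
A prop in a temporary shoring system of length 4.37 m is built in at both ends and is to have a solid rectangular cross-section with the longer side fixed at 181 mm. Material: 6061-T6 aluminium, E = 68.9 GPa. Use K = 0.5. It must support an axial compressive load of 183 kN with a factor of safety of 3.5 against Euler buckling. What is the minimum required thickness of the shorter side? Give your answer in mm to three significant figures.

Required P_cr = n·P = 3.5 × 183 = 640.5 kN
L_e = K·L = 0.5 × 4.37 = 2.185 m
Required I = P_cr·L_e²/(π²E) = 6.405×10^5 × 2.185² / (π² × 6.89×10^10) = 4.497×10^-6 m⁴
I_req = 4.497×10^6 mm⁴
Rectangle, weak axis: I_min = h·b³/12 with h = 181 mm fixed  ⇒  b = (12I/h)^(1/3) = 66.8 mm

b ≈ 66.8 mm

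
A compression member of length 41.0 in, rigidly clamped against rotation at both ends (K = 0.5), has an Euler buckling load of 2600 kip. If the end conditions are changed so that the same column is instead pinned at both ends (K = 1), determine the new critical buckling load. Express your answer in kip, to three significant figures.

P_cr ≈ 650 kip

P_cr ∝ 1/K², so P_cr,new = P_cr,old × (K_old/K_new)² = 2600 × (0.5/1)²
= 2600 × 0.2500 = 650 kip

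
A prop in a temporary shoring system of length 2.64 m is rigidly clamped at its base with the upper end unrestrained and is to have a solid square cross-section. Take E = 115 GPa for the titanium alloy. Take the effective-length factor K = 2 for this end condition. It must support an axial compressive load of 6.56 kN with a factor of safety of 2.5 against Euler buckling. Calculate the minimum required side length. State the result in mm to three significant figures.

a ≈ 46.9 mm

Required P_cr = n·P = 2.5 × 6.56 = 16.40 kN
L_e = K·L = 2 × 2.64 = 5.280 m
Required I = P_cr·L_e²/(π²E) = 1.640×10^4 × 5.280² / (π² × 1.15×10^11) = 4.028×10^-7 m⁴
I_req = 4.028×10^5 mm⁴
Solid square: I = a⁴/12  ⇒  a = (12I)^(1/4) = (12×4.028×10^5)^(1/4) = 46.9 mm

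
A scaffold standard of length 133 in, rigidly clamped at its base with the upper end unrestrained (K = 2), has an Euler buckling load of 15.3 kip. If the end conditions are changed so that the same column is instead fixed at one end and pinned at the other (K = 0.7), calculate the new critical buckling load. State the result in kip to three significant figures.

P_cr ≈ 125 kip

P_cr ∝ 1/K², so P_cr,new = P_cr,old × (K_old/K_new)² = 15.3 × (2/0.7)²
= 15.3 × 8.163 = 125 kip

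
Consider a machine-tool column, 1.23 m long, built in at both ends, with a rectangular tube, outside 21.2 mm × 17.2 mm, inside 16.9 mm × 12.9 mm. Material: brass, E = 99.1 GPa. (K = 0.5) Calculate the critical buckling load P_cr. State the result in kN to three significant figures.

Weak-axis I_min = (h_o·b_o³ − h_i·b_i³)/12 with b_o = 17.2, b_i = 12.90 mm (shorter outer/inner sides).
I_min = (21.2×17.2³ − 16.90×12.90³)/12 = 5.966×10^3 mm⁴
I = 5.966×10^3 mm⁴ = 5.966×10^-9 m⁴
Effective length L_e = K·L = 0.5 × 1.23 = 0.6150 m
P_cr = π²EI / L_e² = π² × 99.1×10⁹ × 5.966×10^-9 / 0.6150² = 1.543×10^4 N

P_cr ≈ 15.4 kN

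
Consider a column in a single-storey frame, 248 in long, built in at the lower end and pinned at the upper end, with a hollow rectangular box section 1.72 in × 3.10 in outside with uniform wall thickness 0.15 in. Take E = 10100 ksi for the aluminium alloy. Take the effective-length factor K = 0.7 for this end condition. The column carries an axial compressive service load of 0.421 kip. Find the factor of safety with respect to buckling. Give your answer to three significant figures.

Inner dimensions: h_i = 3.10 − 2×0.15 = 2.800 in, b_i = 1.72 − 2×0.15 = 1.420 in
Weak-axis I_min = (h_o·b_o³ − h_i·b_i³)/12 with b_o = 1.72, b_i = 1.420 in (shorter outer/inner sides).
I_min = (3.10×1.72³ − 2.800×1.420³)/12 = 0.6464 in⁴
Effective length L_e = K·L = 0.7 × 248 = 173.6 in
P_cr = π²EI / L_e² = π² × 10100×10³ × 0.6464 / 173.6² = 2.138×10^3 lb
Factor of safety n = P_cr / P = 2.1381 / 0.421 = 5.08

n ≈ 5.08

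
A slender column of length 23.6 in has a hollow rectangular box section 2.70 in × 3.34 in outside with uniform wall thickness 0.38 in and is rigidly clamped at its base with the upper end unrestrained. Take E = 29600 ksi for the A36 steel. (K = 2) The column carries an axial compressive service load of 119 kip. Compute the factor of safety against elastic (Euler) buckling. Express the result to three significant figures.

Inner dimensions: h_i = 3.34 − 2×0.38 = 2.580 in, b_i = 2.70 − 2×0.38 = 1.940 in
Weak-axis I_min = (h_o·b_o³ − h_i·b_i³)/12 with b_o = 2.70, b_i = 1.940 in (shorter outer/inner sides).
I_min = (3.34×2.70³ − 2.580×1.940³)/12 = 3.909 in⁴
Effective length L_e = K·L = 2 × 23.6 = 47.20 in
P_cr = π²EI / L_e² = π² × 29600×10³ × 3.909 / 47.20² = 5.125×10^5 lb
Factor of safety n = P_cr / P = 512.55 / 119 = 4.31

n ≈ 4.31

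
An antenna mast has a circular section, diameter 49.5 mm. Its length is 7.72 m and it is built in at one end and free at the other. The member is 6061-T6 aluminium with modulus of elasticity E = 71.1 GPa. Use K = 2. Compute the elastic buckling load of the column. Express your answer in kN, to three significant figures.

P_cr ≈ 0.867 kN

I = πd⁴/64 = π×49.5⁴/64 = 2.947×10^5 mm⁴
I = 2.947×10^5 mm⁴ = 2.947×10^-7 m⁴
Effective length L_e = K·L = 2 × 7.72 = 15.44 m
P_cr = π²EI / L_e² = π² × 71.1×10⁹ × 2.947×10^-7 / 15.44² = 867.5 N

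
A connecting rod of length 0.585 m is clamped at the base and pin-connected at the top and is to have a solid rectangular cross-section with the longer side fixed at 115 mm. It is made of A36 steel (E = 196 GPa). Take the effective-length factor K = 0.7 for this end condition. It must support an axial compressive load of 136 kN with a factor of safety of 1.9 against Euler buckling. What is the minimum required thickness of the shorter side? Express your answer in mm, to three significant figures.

b ≈ 13.3 mm

Required P_cr = n·P = 1.9 × 136 = 258.4 kN
L_e = K·L = 0.7 × 0.585 = 0.4095 m
Required I = P_cr·L_e²/(π²E) = 2.584×10^5 × 0.4095² / (π² × 1.96×10^11) = 2.240×10^-8 m⁴
I_req = 2.240×10^4 mm⁴
Rectangle, weak axis: I_min = h·b³/12 with h = 115 mm fixed  ⇒  b = (12I/h)^(1/3) = 13.3 mm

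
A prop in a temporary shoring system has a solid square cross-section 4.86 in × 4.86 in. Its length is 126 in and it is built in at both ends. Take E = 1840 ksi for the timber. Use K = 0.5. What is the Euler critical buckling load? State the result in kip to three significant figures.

I = a⁴/12 = 4.86⁴/12 = 46.49 in⁴
Effective length L_e = K·L = 0.5 × 126 = 63.00 in
P_cr = π²EI / L_e² = π² × 1840×10³ × 46.49 / 63.00² = 2.127×10^5 lb

P_cr ≈ 213 kip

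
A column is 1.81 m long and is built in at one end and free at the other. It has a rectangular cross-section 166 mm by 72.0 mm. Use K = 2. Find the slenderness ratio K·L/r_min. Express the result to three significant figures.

λ ≈ 174

For a rectangle r_min = b/√12 = 72.0/√12 = 20.78 mm
L_e = K·L = 2 × 1.81 m = 3.620 m = 3620.0 mm
λ = L_e / r_min = 3620.0 / 20.78 = 174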